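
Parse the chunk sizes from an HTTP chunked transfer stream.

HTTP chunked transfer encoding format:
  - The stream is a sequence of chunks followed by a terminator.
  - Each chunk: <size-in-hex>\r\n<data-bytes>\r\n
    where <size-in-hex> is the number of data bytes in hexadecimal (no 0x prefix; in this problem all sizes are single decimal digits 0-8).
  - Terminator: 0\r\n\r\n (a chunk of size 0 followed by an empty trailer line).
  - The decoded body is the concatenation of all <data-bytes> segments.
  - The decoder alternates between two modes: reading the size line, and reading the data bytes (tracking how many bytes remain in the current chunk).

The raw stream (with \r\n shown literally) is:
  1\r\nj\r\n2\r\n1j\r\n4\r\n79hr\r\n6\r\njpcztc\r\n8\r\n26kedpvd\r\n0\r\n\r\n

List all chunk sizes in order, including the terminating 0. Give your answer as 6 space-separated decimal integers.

Answer: 1 2 4 6 8 0

Derivation:
Chunk 1: stream[0..1]='1' size=0x1=1, data at stream[3..4]='j' -> body[0..1], body so far='j'
Chunk 2: stream[6..7]='2' size=0x2=2, data at stream[9..11]='1j' -> body[1..3], body so far='j1j'
Chunk 3: stream[13..14]='4' size=0x4=4, data at stream[16..20]='79hr' -> body[3..7], body so far='j1j79hr'
Chunk 4: stream[22..23]='6' size=0x6=6, data at stream[25..31]='jpcztc' -> body[7..13], body so far='j1j79hrjpcztc'
Chunk 5: stream[33..34]='8' size=0x8=8, data at stream[36..44]='26kedpvd' -> body[13..21], body so far='j1j79hrjpcztc26kedpvd'
Chunk 6: stream[46..47]='0' size=0 (terminator). Final body='j1j79hrjpcztc26kedpvd' (21 bytes)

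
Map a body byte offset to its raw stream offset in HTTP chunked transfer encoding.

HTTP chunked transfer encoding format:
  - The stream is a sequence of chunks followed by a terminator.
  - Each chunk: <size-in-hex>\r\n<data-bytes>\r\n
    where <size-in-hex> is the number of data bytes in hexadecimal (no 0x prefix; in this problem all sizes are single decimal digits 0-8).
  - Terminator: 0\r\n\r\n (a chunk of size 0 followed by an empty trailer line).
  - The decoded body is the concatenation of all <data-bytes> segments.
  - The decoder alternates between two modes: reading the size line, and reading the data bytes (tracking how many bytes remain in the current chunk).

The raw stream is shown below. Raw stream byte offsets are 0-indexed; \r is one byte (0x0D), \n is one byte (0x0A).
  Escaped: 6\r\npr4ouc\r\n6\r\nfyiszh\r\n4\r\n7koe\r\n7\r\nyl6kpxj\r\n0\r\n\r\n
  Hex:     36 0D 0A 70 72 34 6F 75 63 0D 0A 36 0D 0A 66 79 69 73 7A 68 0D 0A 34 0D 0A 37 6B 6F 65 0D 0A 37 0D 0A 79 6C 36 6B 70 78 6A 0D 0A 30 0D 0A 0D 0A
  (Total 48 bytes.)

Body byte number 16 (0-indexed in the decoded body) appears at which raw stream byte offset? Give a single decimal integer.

Answer: 34

Derivation:
Chunk 1: stream[0..1]='6' size=0x6=6, data at stream[3..9]='pr4ouc' -> body[0..6], body so far='pr4ouc'
Chunk 2: stream[11..12]='6' size=0x6=6, data at stream[14..20]='fyiszh' -> body[6..12], body so far='pr4oucfyiszh'
Chunk 3: stream[22..23]='4' size=0x4=4, data at stream[25..29]='7koe' -> body[12..16], body so far='pr4oucfyiszh7koe'
Chunk 4: stream[31..32]='7' size=0x7=7, data at stream[34..41]='yl6kpxj' -> body[16..23], body so far='pr4oucfyiszh7koeyl6kpxj'
Chunk 5: stream[43..44]='0' size=0 (terminator). Final body='pr4oucfyiszh7koeyl6kpxj' (23 bytes)
Body byte 16 at stream offset 34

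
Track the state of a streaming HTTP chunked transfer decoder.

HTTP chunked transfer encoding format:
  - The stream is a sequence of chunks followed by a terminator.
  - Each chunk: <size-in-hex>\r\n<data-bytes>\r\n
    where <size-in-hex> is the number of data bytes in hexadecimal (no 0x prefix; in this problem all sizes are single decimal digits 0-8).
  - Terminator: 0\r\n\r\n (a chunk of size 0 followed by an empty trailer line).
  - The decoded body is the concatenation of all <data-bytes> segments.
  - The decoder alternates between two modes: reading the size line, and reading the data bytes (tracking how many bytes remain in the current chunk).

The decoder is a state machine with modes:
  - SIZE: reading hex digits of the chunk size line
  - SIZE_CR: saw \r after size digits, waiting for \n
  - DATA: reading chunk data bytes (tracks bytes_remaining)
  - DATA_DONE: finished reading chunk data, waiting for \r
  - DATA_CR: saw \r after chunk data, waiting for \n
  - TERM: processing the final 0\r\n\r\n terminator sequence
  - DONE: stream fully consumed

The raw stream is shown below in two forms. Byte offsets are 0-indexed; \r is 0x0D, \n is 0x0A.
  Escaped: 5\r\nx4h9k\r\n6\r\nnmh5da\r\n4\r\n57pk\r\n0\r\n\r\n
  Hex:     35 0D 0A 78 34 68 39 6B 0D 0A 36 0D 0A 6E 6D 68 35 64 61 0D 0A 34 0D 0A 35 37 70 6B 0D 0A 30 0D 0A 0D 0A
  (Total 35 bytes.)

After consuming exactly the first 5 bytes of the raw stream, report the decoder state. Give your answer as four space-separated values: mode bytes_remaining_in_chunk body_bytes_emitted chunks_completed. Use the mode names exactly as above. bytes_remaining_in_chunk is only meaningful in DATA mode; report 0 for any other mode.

Answer: DATA 3 2 0

Derivation:
Byte 0 = '5': mode=SIZE remaining=0 emitted=0 chunks_done=0
Byte 1 = 0x0D: mode=SIZE_CR remaining=0 emitted=0 chunks_done=0
Byte 2 = 0x0A: mode=DATA remaining=5 emitted=0 chunks_done=0
Byte 3 = 'x': mode=DATA remaining=4 emitted=1 chunks_done=0
Byte 4 = '4': mode=DATA remaining=3 emitted=2 chunks_done=0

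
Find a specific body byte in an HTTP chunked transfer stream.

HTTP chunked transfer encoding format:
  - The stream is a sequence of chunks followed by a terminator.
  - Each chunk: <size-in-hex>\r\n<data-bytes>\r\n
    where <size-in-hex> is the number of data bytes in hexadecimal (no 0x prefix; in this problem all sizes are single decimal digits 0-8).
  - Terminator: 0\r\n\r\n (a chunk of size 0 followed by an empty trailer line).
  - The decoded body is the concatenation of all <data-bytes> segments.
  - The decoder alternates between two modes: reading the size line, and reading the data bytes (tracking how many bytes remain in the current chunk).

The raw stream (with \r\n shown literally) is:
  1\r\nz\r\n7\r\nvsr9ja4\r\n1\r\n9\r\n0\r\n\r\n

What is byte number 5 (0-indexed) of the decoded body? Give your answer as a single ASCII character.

Answer: j

Derivation:
Chunk 1: stream[0..1]='1' size=0x1=1, data at stream[3..4]='z' -> body[0..1], body so far='z'
Chunk 2: stream[6..7]='7' size=0x7=7, data at stream[9..16]='vsr9ja4' -> body[1..8], body so far='zvsr9ja4'
Chunk 3: stream[18..19]='1' size=0x1=1, data at stream[21..22]='9' -> body[8..9], body so far='zvsr9ja49'
Chunk 4: stream[24..25]='0' size=0 (terminator). Final body='zvsr9ja49' (9 bytes)
Body byte 5 = 'j'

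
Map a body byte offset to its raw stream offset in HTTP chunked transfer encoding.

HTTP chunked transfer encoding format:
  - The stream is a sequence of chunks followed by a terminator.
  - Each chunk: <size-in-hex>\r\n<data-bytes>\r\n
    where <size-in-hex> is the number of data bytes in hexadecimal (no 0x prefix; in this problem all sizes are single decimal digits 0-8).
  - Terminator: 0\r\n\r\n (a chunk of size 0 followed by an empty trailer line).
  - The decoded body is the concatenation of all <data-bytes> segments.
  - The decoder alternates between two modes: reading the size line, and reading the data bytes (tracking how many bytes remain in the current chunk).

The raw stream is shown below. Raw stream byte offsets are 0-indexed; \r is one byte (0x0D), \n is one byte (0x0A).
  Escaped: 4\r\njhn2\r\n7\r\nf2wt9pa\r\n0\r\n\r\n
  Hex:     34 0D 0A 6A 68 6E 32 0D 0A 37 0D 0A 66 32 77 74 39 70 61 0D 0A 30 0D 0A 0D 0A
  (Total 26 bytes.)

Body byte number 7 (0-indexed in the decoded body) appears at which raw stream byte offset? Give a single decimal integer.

Chunk 1: stream[0..1]='4' size=0x4=4, data at stream[3..7]='jhn2' -> body[0..4], body so far='jhn2'
Chunk 2: stream[9..10]='7' size=0x7=7, data at stream[12..19]='f2wt9pa' -> body[4..11], body so far='jhn2f2wt9pa'
Chunk 3: stream[21..22]='0' size=0 (terminator). Final body='jhn2f2wt9pa' (11 bytes)
Body byte 7 at stream offset 15

Answer: 15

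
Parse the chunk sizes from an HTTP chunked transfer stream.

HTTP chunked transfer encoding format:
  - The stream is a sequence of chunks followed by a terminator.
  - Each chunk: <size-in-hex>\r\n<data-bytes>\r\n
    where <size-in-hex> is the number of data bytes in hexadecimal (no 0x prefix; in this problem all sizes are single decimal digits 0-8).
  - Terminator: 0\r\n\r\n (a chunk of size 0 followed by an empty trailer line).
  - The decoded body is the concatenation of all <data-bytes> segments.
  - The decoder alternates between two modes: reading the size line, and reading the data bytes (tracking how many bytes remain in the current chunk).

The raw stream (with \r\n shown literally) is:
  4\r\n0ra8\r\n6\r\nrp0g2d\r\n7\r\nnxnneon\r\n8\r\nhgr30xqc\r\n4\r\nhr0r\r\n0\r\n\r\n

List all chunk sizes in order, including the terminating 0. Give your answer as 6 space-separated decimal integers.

Chunk 1: stream[0..1]='4' size=0x4=4, data at stream[3..7]='0ra8' -> body[0..4], body so far='0ra8'
Chunk 2: stream[9..10]='6' size=0x6=6, data at stream[12..18]='rp0g2d' -> body[4..10], body so far='0ra8rp0g2d'
Chunk 3: stream[20..21]='7' size=0x7=7, data at stream[23..30]='nxnneon' -> body[10..17], body so far='0ra8rp0g2dnxnneon'
Chunk 4: stream[32..33]='8' size=0x8=8, data at stream[35..43]='hgr30xqc' -> body[17..25], body so far='0ra8rp0g2dnxnneonhgr30xqc'
Chunk 5: stream[45..46]='4' size=0x4=4, data at stream[48..52]='hr0r' -> body[25..29], body so far='0ra8rp0g2dnxnneonhgr30xqchr0r'
Chunk 6: stream[54..55]='0' size=0 (terminator). Final body='0ra8rp0g2dnxnneonhgr30xqchr0r' (29 bytes)

Answer: 4 6 7 8 4 0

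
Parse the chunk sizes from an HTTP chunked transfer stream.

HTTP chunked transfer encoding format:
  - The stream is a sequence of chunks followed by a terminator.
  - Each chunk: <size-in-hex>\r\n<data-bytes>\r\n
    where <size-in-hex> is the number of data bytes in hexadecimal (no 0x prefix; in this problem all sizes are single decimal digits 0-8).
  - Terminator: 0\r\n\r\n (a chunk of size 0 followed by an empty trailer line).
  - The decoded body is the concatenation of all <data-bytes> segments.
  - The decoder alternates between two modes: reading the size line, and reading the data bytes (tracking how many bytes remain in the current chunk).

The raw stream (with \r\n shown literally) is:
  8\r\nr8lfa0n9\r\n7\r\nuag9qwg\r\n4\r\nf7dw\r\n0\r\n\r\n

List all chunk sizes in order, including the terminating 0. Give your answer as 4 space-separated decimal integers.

Answer: 8 7 4 0

Derivation:
Chunk 1: stream[0..1]='8' size=0x8=8, data at stream[3..11]='r8lfa0n9' -> body[0..8], body so far='r8lfa0n9'
Chunk 2: stream[13..14]='7' size=0x7=7, data at stream[16..23]='uag9qwg' -> body[8..15], body so far='r8lfa0n9uag9qwg'
Chunk 3: stream[25..26]='4' size=0x4=4, data at stream[28..32]='f7dw' -> body[15..19], body so far='r8lfa0n9uag9qwgf7dw'
Chunk 4: stream[34..35]='0' size=0 (terminator). Final body='r8lfa0n9uag9qwgf7dw' (19 bytes)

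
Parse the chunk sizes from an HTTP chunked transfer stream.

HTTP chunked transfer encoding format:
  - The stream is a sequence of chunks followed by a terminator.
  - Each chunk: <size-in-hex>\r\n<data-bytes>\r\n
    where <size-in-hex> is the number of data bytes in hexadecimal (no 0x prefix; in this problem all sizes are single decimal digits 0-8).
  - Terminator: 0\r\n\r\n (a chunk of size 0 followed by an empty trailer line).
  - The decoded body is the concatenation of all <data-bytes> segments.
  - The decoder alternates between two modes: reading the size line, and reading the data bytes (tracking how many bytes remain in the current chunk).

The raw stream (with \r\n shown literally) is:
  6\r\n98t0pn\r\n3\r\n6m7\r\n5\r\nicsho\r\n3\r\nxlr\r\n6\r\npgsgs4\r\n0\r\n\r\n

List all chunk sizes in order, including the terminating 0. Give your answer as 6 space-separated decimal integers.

Answer: 6 3 5 3 6 0

Derivation:
Chunk 1: stream[0..1]='6' size=0x6=6, data at stream[3..9]='98t0pn' -> body[0..6], body so far='98t0pn'
Chunk 2: stream[11..12]='3' size=0x3=3, data at stream[14..17]='6m7' -> body[6..9], body so far='98t0pn6m7'
Chunk 3: stream[19..20]='5' size=0x5=5, data at stream[22..27]='icsho' -> body[9..14], body so far='98t0pn6m7icsho'
Chunk 4: stream[29..30]='3' size=0x3=3, data at stream[32..35]='xlr' -> body[14..17], body so far='98t0pn6m7icshoxlr'
Chunk 5: stream[37..38]='6' size=0x6=6, data at stream[40..46]='pgsgs4' -> body[17..23], body so far='98t0pn6m7icshoxlrpgsgs4'
Chunk 6: stream[48..49]='0' size=0 (terminator). Final body='98t0pn6m7icshoxlrpgsgs4' (23 bytes)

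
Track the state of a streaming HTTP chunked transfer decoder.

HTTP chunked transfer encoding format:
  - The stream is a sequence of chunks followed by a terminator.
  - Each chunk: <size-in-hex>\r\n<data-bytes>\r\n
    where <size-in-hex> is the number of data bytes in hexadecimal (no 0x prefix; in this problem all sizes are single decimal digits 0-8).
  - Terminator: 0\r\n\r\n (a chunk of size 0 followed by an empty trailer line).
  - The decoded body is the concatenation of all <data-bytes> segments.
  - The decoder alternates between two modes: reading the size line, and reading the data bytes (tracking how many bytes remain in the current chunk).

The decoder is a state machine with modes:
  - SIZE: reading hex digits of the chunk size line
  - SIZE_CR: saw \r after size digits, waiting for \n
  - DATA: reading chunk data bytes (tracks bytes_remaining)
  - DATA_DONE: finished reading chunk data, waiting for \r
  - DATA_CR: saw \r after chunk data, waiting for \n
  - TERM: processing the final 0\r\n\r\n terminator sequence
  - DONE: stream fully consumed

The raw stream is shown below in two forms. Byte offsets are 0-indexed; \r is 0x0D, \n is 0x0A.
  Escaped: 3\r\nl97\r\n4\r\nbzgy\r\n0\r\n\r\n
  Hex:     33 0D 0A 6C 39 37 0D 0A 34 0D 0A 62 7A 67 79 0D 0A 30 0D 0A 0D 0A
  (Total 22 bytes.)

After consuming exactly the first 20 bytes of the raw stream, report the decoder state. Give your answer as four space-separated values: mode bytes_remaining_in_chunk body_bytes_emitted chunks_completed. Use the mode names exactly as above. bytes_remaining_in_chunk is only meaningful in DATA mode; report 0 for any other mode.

Byte 0 = '3': mode=SIZE remaining=0 emitted=0 chunks_done=0
Byte 1 = 0x0D: mode=SIZE_CR remaining=0 emitted=0 chunks_done=0
Byte 2 = 0x0A: mode=DATA remaining=3 emitted=0 chunks_done=0
Byte 3 = 'l': mode=DATA remaining=2 emitted=1 chunks_done=0
Byte 4 = '9': mode=DATA remaining=1 emitted=2 chunks_done=0
Byte 5 = '7': mode=DATA_DONE remaining=0 emitted=3 chunks_done=0
Byte 6 = 0x0D: mode=DATA_CR remaining=0 emitted=3 chunks_done=0
Byte 7 = 0x0A: mode=SIZE remaining=0 emitted=3 chunks_done=1
Byte 8 = '4': mode=SIZE remaining=0 emitted=3 chunks_done=1
Byte 9 = 0x0D: mode=SIZE_CR remaining=0 emitted=3 chunks_done=1
Byte 10 = 0x0A: mode=DATA remaining=4 emitted=3 chunks_done=1
Byte 11 = 'b': mode=DATA remaining=3 emitted=4 chunks_done=1
Byte 12 = 'z': mode=DATA remaining=2 emitted=5 chunks_done=1
Byte 13 = 'g': mode=DATA remaining=1 emitted=6 chunks_done=1
Byte 14 = 'y': mode=DATA_DONE remaining=0 emitted=7 chunks_done=1
Byte 15 = 0x0D: mode=DATA_CR remaining=0 emitted=7 chunks_done=1
Byte 16 = 0x0A: mode=SIZE remaining=0 emitted=7 chunks_done=2
Byte 17 = '0': mode=SIZE remaining=0 emitted=7 chunks_done=2
Byte 18 = 0x0D: mode=SIZE_CR remaining=0 emitted=7 chunks_done=2
Byte 19 = 0x0A: mode=TERM remaining=0 emitted=7 chunks_done=2

Answer: TERM 0 7 2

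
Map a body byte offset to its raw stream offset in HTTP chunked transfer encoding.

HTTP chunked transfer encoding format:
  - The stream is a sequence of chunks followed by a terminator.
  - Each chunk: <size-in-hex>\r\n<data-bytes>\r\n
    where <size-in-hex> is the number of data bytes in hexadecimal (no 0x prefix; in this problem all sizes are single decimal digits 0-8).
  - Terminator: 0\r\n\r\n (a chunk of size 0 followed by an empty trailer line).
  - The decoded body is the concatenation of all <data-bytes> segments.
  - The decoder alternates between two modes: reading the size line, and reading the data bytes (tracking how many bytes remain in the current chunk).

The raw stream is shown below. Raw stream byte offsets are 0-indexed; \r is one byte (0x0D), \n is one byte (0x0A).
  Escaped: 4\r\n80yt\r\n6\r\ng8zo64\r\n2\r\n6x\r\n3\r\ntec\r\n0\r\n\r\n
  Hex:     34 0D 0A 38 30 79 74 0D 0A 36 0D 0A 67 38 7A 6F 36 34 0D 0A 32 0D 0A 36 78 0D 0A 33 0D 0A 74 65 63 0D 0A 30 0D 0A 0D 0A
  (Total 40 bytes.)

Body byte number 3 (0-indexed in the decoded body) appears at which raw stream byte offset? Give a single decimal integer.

Answer: 6

Derivation:
Chunk 1: stream[0..1]='4' size=0x4=4, data at stream[3..7]='80yt' -> body[0..4], body so far='80yt'
Chunk 2: stream[9..10]='6' size=0x6=6, data at stream[12..18]='g8zo64' -> body[4..10], body so far='80ytg8zo64'
Chunk 3: stream[20..21]='2' size=0x2=2, data at stream[23..25]='6x' -> body[10..12], body so far='80ytg8zo646x'
Chunk 4: stream[27..28]='3' size=0x3=3, data at stream[30..33]='tec' -> body[12..15], body so far='80ytg8zo646xtec'
Chunk 5: stream[35..36]='0' size=0 (terminator). Final body='80ytg8zo646xtec' (15 bytes)
Body byte 3 at stream offset 6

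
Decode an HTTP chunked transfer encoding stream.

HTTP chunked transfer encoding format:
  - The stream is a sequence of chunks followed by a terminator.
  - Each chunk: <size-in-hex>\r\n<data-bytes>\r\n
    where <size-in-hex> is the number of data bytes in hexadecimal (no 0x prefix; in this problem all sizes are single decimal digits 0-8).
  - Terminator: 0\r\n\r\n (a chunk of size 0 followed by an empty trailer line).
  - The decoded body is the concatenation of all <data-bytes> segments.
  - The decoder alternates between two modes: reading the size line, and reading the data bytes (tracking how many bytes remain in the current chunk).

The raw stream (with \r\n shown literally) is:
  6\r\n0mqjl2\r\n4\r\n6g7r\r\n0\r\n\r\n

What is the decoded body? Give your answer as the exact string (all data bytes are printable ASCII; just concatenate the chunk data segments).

Chunk 1: stream[0..1]='6' size=0x6=6, data at stream[3..9]='0mqjl2' -> body[0..6], body so far='0mqjl2'
Chunk 2: stream[11..12]='4' size=0x4=4, data at stream[14..18]='6g7r' -> body[6..10], body so far='0mqjl26g7r'
Chunk 3: stream[20..21]='0' size=0 (terminator). Final body='0mqjl26g7r' (10 bytes)

Answer: 0mqjl26g7r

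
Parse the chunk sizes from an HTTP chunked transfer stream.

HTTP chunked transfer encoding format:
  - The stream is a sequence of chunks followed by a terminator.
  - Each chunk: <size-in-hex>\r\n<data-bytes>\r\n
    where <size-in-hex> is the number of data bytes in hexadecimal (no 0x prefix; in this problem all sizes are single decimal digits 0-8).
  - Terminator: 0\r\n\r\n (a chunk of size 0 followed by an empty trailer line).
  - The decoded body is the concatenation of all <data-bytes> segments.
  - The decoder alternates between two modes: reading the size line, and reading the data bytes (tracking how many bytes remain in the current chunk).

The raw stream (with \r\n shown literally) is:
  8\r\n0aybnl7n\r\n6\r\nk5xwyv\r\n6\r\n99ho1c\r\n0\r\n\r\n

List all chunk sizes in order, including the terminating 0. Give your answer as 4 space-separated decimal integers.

Answer: 8 6 6 0

Derivation:
Chunk 1: stream[0..1]='8' size=0x8=8, data at stream[3..11]='0aybnl7n' -> body[0..8], body so far='0aybnl7n'
Chunk 2: stream[13..14]='6' size=0x6=6, data at stream[16..22]='k5xwyv' -> body[8..14], body so far='0aybnl7nk5xwyv'
Chunk 3: stream[24..25]='6' size=0x6=6, data at stream[27..33]='99ho1c' -> body[14..20], body so far='0aybnl7nk5xwyv99ho1c'
Chunk 4: stream[35..36]='0' size=0 (terminator). Final body='0aybnl7nk5xwyv99ho1c' (20 bytes)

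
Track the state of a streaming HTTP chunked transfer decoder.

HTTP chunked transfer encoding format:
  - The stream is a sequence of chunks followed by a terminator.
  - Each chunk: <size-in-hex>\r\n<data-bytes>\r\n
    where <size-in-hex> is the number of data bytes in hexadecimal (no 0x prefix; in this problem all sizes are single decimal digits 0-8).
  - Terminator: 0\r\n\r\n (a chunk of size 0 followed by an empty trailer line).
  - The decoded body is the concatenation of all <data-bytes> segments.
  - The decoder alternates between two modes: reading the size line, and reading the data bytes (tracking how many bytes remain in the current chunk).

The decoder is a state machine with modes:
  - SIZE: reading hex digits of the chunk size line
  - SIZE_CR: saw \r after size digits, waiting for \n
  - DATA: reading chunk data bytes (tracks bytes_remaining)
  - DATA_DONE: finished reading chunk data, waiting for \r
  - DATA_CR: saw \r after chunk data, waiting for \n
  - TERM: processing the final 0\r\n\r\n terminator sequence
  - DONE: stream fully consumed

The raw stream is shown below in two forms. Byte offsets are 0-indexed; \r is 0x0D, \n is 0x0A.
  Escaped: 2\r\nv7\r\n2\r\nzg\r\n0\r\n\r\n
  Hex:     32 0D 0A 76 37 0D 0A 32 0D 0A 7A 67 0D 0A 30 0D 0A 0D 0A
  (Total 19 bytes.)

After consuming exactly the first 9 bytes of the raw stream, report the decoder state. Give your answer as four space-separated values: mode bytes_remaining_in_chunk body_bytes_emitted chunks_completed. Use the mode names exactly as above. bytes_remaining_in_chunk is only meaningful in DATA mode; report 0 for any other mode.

Byte 0 = '2': mode=SIZE remaining=0 emitted=0 chunks_done=0
Byte 1 = 0x0D: mode=SIZE_CR remaining=0 emitted=0 chunks_done=0
Byte 2 = 0x0A: mode=DATA remaining=2 emitted=0 chunks_done=0
Byte 3 = 'v': mode=DATA remaining=1 emitted=1 chunks_done=0
Byte 4 = '7': mode=DATA_DONE remaining=0 emitted=2 chunks_done=0
Byte 5 = 0x0D: mode=DATA_CR remaining=0 emitted=2 chunks_done=0
Byte 6 = 0x0A: mode=SIZE remaining=0 emitted=2 chunks_done=1
Byte 7 = '2': mode=SIZE remaining=0 emitted=2 chunks_done=1
Byte 8 = 0x0D: mode=SIZE_CR remaining=0 emitted=2 chunks_done=1

Answer: SIZE_CR 0 2 1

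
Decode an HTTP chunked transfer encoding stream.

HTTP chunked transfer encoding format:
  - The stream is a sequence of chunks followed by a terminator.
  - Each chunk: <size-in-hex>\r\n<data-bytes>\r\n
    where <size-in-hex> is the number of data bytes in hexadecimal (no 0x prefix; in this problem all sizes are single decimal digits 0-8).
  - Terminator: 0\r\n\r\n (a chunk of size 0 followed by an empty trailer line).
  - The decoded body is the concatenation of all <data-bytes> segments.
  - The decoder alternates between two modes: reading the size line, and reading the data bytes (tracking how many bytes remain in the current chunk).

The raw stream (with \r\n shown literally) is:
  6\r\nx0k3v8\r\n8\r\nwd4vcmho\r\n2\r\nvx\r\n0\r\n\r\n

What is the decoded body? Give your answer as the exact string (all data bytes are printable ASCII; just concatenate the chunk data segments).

Answer: x0k3v8wd4vcmhovx

Derivation:
Chunk 1: stream[0..1]='6' size=0x6=6, data at stream[3..9]='x0k3v8' -> body[0..6], body so far='x0k3v8'
Chunk 2: stream[11..12]='8' size=0x8=8, data at stream[14..22]='wd4vcmho' -> body[6..14], body so far='x0k3v8wd4vcmho'
Chunk 3: stream[24..25]='2' size=0x2=2, data at stream[27..29]='vx' -> body[14..16], body so far='x0k3v8wd4vcmhovx'
Chunk 4: stream[31..32]='0' size=0 (terminator). Final body='x0k3v8wd4vcmhovx' (16 bytes)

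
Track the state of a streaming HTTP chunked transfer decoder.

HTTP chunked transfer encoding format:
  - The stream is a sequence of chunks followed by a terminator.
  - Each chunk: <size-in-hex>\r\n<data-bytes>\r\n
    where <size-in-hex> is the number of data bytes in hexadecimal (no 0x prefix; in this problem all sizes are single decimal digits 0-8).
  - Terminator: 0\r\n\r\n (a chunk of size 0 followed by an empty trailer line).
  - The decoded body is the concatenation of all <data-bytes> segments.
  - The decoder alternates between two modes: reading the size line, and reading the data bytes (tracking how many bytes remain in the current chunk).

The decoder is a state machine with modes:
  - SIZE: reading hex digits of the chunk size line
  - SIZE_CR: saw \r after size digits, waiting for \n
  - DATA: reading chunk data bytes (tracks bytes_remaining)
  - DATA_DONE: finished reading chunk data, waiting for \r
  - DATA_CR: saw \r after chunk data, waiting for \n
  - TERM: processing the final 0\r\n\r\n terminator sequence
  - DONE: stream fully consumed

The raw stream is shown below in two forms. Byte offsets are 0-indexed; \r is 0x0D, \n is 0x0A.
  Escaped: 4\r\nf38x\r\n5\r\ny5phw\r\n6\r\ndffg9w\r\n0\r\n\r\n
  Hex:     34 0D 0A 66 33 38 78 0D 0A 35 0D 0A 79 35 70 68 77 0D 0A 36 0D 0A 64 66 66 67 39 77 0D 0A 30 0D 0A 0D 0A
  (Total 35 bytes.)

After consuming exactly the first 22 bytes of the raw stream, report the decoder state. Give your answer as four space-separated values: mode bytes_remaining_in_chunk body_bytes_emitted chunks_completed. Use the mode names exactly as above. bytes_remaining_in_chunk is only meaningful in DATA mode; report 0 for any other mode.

Answer: DATA 6 9 2

Derivation:
Byte 0 = '4': mode=SIZE remaining=0 emitted=0 chunks_done=0
Byte 1 = 0x0D: mode=SIZE_CR remaining=0 emitted=0 chunks_done=0
Byte 2 = 0x0A: mode=DATA remaining=4 emitted=0 chunks_done=0
Byte 3 = 'f': mode=DATA remaining=3 emitted=1 chunks_done=0
Byte 4 = '3': mode=DATA remaining=2 emitted=2 chunks_done=0
Byte 5 = '8': mode=DATA remaining=1 emitted=3 chunks_done=0
Byte 6 = 'x': mode=DATA_DONE remaining=0 emitted=4 chunks_done=0
Byte 7 = 0x0D: mode=DATA_CR remaining=0 emitted=4 chunks_done=0
Byte 8 = 0x0A: mode=SIZE remaining=0 emitted=4 chunks_done=1
Byte 9 = '5': mode=SIZE remaining=0 emitted=4 chunks_done=1
Byte 10 = 0x0D: mode=SIZE_CR remaining=0 emitted=4 chunks_done=1
Byte 11 = 0x0A: mode=DATA remaining=5 emitted=4 chunks_done=1
Byte 12 = 'y': mode=DATA remaining=4 emitted=5 chunks_done=1
Byte 13 = '5': mode=DATA remaining=3 emitted=6 chunks_done=1
Byte 14 = 'p': mode=DATA remaining=2 emitted=7 chunks_done=1
Byte 15 = 'h': mode=DATA remaining=1 emitted=8 chunks_done=1
Byte 16 = 'w': mode=DATA_DONE remaining=0 emitted=9 chunks_done=1
Byte 17 = 0x0D: mode=DATA_CR remaining=0 emitted=9 chunks_done=1
Byte 18 = 0x0A: mode=SIZE remaining=0 emitted=9 chunks_done=2
Byte 19 = '6': mode=SIZE remaining=0 emitted=9 chunks_done=2
Byte 20 = 0x0D: mode=SIZE_CR remaining=0 emitted=9 chunks_done=2
Byte 21 = 0x0A: mode=DATA remaining=6 emitted=9 chunks_done=2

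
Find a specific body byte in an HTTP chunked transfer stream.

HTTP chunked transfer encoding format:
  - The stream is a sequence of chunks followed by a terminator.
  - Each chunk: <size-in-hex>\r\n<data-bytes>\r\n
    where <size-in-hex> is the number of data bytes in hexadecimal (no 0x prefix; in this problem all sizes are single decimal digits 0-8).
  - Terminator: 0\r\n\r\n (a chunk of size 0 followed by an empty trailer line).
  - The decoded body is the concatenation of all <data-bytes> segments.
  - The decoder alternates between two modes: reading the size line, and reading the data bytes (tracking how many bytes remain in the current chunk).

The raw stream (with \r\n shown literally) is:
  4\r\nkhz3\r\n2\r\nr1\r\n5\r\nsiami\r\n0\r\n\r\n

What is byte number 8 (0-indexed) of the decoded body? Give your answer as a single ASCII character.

Chunk 1: stream[0..1]='4' size=0x4=4, data at stream[3..7]='khz3' -> body[0..4], body so far='khz3'
Chunk 2: stream[9..10]='2' size=0x2=2, data at stream[12..14]='r1' -> body[4..6], body so far='khz3r1'
Chunk 3: stream[16..17]='5' size=0x5=5, data at stream[19..24]='siami' -> body[6..11], body so far='khz3r1siami'
Chunk 4: stream[26..27]='0' size=0 (terminator). Final body='khz3r1siami' (11 bytes)
Body byte 8 = 'a'

Answer: a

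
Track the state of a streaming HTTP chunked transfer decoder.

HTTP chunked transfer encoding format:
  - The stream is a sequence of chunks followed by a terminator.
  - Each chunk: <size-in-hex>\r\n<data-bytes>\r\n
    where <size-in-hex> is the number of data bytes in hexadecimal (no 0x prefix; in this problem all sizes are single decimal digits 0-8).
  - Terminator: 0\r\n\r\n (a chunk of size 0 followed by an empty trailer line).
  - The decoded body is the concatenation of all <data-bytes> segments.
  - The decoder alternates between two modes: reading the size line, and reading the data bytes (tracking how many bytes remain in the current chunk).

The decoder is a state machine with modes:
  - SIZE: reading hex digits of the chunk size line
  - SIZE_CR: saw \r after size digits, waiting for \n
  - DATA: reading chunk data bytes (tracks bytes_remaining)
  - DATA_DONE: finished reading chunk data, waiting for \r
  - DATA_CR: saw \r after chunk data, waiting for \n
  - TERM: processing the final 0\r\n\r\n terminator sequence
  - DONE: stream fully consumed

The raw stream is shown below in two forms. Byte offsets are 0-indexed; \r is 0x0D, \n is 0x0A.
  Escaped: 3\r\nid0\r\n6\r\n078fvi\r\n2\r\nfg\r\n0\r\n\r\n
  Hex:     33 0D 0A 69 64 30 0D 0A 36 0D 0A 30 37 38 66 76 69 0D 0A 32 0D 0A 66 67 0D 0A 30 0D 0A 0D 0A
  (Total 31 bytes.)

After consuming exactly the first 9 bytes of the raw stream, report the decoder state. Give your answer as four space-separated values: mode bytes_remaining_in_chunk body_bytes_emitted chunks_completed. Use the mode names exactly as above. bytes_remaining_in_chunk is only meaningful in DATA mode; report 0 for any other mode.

Answer: SIZE 0 3 1

Derivation:
Byte 0 = '3': mode=SIZE remaining=0 emitted=0 chunks_done=0
Byte 1 = 0x0D: mode=SIZE_CR remaining=0 emitted=0 chunks_done=0
Byte 2 = 0x0A: mode=DATA remaining=3 emitted=0 chunks_done=0
Byte 3 = 'i': mode=DATA remaining=2 emitted=1 chunks_done=0
Byte 4 = 'd': mode=DATA remaining=1 emitted=2 chunks_done=0
Byte 5 = '0': mode=DATA_DONE remaining=0 emitted=3 chunks_done=0
Byte 6 = 0x0D: mode=DATA_CR remaining=0 emitted=3 chunks_done=0
Byte 7 = 0x0A: mode=SIZE remaining=0 emitted=3 chunks_done=1
Byte 8 = '6': mode=SIZE remaining=0 emitted=3 chunks_done=1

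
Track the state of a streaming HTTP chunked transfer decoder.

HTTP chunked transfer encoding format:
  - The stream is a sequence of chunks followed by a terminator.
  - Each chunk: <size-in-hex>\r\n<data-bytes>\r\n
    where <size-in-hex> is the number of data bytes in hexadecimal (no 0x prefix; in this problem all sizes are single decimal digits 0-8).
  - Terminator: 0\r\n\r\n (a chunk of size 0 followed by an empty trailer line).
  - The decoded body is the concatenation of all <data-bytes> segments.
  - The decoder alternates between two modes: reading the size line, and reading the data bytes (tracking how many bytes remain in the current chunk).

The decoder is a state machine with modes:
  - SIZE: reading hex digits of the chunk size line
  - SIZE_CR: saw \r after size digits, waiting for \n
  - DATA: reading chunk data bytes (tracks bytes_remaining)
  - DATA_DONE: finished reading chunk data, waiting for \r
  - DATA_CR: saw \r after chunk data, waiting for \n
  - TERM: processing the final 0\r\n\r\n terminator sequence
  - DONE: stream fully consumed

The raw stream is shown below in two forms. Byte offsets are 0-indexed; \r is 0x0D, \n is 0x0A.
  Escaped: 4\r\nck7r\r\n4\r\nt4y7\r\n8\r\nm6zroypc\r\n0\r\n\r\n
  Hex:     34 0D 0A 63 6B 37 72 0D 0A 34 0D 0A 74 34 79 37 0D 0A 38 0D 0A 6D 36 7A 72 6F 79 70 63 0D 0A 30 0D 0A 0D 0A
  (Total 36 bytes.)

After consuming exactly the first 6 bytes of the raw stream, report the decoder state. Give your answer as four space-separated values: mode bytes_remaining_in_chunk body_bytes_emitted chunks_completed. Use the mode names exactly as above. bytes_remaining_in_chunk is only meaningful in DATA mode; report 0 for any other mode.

Byte 0 = '4': mode=SIZE remaining=0 emitted=0 chunks_done=0
Byte 1 = 0x0D: mode=SIZE_CR remaining=0 emitted=0 chunks_done=0
Byte 2 = 0x0A: mode=DATA remaining=4 emitted=0 chunks_done=0
Byte 3 = 'c': mode=DATA remaining=3 emitted=1 chunks_done=0
Byte 4 = 'k': mode=DATA remaining=2 emitted=2 chunks_done=0
Byte 5 = '7': mode=DATA remaining=1 emitted=3 chunks_done=0

Answer: DATA 1 3 0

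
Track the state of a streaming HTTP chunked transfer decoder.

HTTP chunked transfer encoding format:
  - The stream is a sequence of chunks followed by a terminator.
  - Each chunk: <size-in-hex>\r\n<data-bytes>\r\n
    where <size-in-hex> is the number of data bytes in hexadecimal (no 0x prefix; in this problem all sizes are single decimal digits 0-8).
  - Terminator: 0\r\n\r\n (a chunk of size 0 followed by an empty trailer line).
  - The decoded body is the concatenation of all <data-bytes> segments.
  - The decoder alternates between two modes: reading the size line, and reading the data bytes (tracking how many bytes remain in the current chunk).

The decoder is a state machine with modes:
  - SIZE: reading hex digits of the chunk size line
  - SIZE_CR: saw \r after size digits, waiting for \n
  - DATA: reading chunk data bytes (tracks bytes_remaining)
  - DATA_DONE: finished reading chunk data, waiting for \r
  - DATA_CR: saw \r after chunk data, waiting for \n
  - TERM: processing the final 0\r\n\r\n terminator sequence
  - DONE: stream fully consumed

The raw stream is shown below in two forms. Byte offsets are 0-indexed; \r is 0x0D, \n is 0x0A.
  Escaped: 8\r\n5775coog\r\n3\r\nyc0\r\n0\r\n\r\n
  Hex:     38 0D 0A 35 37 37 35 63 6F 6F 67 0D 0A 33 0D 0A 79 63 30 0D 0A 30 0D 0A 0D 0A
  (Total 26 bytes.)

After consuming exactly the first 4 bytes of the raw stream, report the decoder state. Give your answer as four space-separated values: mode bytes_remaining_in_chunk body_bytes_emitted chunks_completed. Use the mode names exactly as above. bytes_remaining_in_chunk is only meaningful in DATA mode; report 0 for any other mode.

Byte 0 = '8': mode=SIZE remaining=0 emitted=0 chunks_done=0
Byte 1 = 0x0D: mode=SIZE_CR remaining=0 emitted=0 chunks_done=0
Byte 2 = 0x0A: mode=DATA remaining=8 emitted=0 chunks_done=0
Byte 3 = '5': mode=DATA remaining=7 emitted=1 chunks_done=0

Answer: DATA 7 1 0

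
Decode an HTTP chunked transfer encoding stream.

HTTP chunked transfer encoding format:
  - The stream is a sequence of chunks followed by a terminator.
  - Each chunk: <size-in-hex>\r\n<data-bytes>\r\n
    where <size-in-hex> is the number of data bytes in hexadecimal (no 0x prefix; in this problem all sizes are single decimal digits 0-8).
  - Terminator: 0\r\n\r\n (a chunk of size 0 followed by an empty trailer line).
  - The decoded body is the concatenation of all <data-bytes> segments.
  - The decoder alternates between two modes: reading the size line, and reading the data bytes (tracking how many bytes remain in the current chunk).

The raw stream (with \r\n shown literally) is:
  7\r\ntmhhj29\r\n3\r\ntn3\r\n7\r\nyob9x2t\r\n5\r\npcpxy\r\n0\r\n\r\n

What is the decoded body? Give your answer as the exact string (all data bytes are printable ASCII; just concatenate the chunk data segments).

Answer: tmhhj29tn3yob9x2tpcpxy

Derivation:
Chunk 1: stream[0..1]='7' size=0x7=7, data at stream[3..10]='tmhhj29' -> body[0..7], body so far='tmhhj29'
Chunk 2: stream[12..13]='3' size=0x3=3, data at stream[15..18]='tn3' -> body[7..10], body so far='tmhhj29tn3'
Chunk 3: stream[20..21]='7' size=0x7=7, data at stream[23..30]='yob9x2t' -> body[10..17], body so far='tmhhj29tn3yob9x2t'
Chunk 4: stream[32..33]='5' size=0x5=5, data at stream[35..40]='pcpxy' -> body[17..22], body so far='tmhhj29tn3yob9x2tpcpxy'
Chunk 5: stream[42..43]='0' size=0 (terminator). Final body='tmhhj29tn3yob9x2tpcpxy' (22 bytes)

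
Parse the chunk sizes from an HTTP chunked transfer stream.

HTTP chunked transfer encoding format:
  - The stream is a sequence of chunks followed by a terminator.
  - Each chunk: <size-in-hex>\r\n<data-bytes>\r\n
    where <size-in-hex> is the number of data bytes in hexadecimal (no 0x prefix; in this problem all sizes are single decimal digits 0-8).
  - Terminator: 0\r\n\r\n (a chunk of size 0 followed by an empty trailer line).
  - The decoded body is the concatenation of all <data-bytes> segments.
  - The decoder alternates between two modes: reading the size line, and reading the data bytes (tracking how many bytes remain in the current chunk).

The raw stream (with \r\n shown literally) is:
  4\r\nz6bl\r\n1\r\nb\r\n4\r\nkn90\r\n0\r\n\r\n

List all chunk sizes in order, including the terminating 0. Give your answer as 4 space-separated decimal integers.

Chunk 1: stream[0..1]='4' size=0x4=4, data at stream[3..7]='z6bl' -> body[0..4], body so far='z6bl'
Chunk 2: stream[9..10]='1' size=0x1=1, data at stream[12..13]='b' -> body[4..5], body so far='z6blb'
Chunk 3: stream[15..16]='4' size=0x4=4, data at stream[18..22]='kn90' -> body[5..9], body so far='z6blbkn90'
Chunk 4: stream[24..25]='0' size=0 (terminator). Final body='z6blbkn90' (9 bytes)

Answer: 4 1 4 0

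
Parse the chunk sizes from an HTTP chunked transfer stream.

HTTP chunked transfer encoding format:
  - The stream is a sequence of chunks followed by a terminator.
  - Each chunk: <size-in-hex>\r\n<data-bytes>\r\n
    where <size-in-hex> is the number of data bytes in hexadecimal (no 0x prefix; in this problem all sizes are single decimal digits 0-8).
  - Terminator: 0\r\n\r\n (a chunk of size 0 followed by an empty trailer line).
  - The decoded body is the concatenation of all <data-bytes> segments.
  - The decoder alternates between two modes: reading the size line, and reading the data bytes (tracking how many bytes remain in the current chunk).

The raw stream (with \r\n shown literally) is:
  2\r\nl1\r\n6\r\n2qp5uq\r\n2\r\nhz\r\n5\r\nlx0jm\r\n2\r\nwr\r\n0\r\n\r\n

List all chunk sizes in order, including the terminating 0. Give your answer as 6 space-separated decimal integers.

Answer: 2 6 2 5 2 0

Derivation:
Chunk 1: stream[0..1]='2' size=0x2=2, data at stream[3..5]='l1' -> body[0..2], body so far='l1'
Chunk 2: stream[7..8]='6' size=0x6=6, data at stream[10..16]='2qp5uq' -> body[2..8], body so far='l12qp5uq'
Chunk 3: stream[18..19]='2' size=0x2=2, data at stream[21..23]='hz' -> body[8..10], body so far='l12qp5uqhz'
Chunk 4: stream[25..26]='5' size=0x5=5, data at stream[28..33]='lx0jm' -> body[10..15], body so far='l12qp5uqhzlx0jm'
Chunk 5: stream[35..36]='2' size=0x2=2, data at stream[38..40]='wr' -> body[15..17], body so far='l12qp5uqhzlx0jmwr'
Chunk 6: stream[42..43]='0' size=0 (terminator). Final body='l12qp5uqhzlx0jmwr' (17 bytes)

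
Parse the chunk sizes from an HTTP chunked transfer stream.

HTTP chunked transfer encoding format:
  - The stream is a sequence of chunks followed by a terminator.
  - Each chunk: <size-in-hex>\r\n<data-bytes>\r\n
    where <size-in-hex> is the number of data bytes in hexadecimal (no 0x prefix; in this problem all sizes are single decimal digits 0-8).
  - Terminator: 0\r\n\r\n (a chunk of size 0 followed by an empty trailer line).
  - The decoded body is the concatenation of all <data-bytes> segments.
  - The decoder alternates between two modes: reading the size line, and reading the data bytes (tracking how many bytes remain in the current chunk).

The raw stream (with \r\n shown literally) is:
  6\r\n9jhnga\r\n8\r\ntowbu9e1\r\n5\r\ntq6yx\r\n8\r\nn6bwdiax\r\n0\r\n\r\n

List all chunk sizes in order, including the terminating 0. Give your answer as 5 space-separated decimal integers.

Chunk 1: stream[0..1]='6' size=0x6=6, data at stream[3..9]='9jhnga' -> body[0..6], body so far='9jhnga'
Chunk 2: stream[11..12]='8' size=0x8=8, data at stream[14..22]='towbu9e1' -> body[6..14], body so far='9jhngatowbu9e1'
Chunk 3: stream[24..25]='5' size=0x5=5, data at stream[27..32]='tq6yx' -> body[14..19], body so far='9jhngatowbu9e1tq6yx'
Chunk 4: stream[34..35]='8' size=0x8=8, data at stream[37..45]='n6bwdiax' -> body[19..27], body so far='9jhngatowbu9e1tq6yxn6bwdiax'
Chunk 5: stream[47..48]='0' size=0 (terminator). Final body='9jhngatowbu9e1tq6yxn6bwdiax' (27 bytes)

Answer: 6 8 5 8 0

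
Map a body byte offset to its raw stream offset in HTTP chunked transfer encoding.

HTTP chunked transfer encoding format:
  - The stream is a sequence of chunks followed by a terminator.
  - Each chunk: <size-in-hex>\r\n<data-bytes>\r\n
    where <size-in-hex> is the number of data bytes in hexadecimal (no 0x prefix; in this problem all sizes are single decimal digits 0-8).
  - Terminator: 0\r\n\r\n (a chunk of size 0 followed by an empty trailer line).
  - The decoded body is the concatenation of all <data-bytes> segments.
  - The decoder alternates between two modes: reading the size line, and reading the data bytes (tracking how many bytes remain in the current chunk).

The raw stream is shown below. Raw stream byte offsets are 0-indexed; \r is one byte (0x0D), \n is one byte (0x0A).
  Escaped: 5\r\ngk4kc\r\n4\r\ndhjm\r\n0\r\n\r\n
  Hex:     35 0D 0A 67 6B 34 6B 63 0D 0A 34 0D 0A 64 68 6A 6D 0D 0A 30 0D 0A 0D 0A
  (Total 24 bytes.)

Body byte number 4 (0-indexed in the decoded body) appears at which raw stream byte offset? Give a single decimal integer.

Answer: 7

Derivation:
Chunk 1: stream[0..1]='5' size=0x5=5, data at stream[3..8]='gk4kc' -> body[0..5], body so far='gk4kc'
Chunk 2: stream[10..11]='4' size=0x4=4, data at stream[13..17]='dhjm' -> body[5..9], body so far='gk4kcdhjm'
Chunk 3: stream[19..20]='0' size=0 (terminator). Final body='gk4kcdhjm' (9 bytes)
Body byte 4 at stream offset 7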